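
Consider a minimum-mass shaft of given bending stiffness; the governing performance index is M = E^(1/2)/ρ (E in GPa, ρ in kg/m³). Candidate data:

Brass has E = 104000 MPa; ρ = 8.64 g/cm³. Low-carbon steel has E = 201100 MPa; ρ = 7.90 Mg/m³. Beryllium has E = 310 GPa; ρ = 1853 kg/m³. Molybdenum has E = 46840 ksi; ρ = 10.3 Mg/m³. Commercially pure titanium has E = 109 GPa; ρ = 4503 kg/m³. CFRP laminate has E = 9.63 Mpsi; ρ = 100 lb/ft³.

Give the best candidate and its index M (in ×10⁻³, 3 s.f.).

beryllium, M = 9.50×10⁻³

Convert each candidate to consistent units, then evaluate M:
  brass: E = 104.0 GPa, ρ = 8640 kg/m³
  low-carbon steel: E = 201.1 GPa, ρ = 7900 kg/m³
  beryllium: E = 310.0 GPa, ρ = 1853 kg/m³
  molybdenum: E = 323.0 GPa, ρ = 10300 kg/m³
  commercially pure titanium: E = 109.0 GPa, ρ = 4503 kg/m³
  CFRP laminate: E = 66.40 GPa, ρ = 1602 kg/m³
  beryllium: M = 9.50×10⁻³
  CFRP laminate: M = 5.09×10⁻³
  commercially pure titanium: M = 2.32×10⁻³
  low-carbon steel: M = 1.80×10⁻³
  molybdenum: M = 1.74×10⁻³
  brass: M = 1.18×10⁻³
Highest index: beryllium.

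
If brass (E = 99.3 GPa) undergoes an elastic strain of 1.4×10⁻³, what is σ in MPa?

σ = E·ε = 99300 MPa × 1.4×10⁻³ = 139 MPa.

139 MPa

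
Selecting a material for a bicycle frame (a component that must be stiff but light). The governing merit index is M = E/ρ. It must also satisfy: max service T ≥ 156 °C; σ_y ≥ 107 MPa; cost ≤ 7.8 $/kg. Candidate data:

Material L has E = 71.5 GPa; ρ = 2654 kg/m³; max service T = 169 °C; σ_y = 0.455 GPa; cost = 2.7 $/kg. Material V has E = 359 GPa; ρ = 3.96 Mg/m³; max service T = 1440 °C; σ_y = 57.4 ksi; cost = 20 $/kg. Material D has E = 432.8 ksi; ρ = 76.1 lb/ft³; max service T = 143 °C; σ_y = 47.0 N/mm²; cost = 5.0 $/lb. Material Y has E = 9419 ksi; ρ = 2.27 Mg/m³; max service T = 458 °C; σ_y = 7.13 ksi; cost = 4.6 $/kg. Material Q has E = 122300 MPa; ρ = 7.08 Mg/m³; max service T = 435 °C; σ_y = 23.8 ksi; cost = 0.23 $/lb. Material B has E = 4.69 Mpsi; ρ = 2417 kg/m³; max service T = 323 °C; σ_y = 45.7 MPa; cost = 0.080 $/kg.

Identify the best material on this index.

material L

Screen on constraints: max service T ≥ 156 °C; σ_y ≥ 107 MPa; cost ≤ 7.8 $/kg. Survivors: material L, material Q.
Normalizing units and computing the index:
  material L: E = 71.50 GPa, ρ = 2654 kg/m³
  material Q: E = 122.3 GPa, ρ = 7080 kg/m³
  material L: M = 26.9 MN·m/kg
  material Q: M = 17.3 MN·m/kg
The maximum is for material L.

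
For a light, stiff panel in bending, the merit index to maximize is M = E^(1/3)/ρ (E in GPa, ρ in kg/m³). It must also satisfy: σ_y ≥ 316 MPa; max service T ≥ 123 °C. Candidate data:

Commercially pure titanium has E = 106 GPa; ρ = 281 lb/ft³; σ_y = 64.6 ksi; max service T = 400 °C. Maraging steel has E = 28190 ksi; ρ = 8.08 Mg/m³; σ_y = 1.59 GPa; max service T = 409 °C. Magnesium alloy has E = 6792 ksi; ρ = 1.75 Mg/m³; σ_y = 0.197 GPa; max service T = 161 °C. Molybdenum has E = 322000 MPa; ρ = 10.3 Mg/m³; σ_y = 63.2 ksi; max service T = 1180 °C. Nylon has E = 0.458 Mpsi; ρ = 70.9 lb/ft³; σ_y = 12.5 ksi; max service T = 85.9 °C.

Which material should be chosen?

Screen on constraints: σ_y ≥ 316 MPa; max service T ≥ 123 °C. Survivors: commercially pure titanium, maraging steel, molybdenum.
In SI units:
  commercially pure titanium: E = 106.0 GPa, ρ = 4501 kg/m³
  maraging steel: E = 194.4 GPa, ρ = 8080 kg/m³
  molybdenum: E = 322.0 GPa, ρ = 10300 kg/m³
  commercially pure titanium: M = 1.05×10⁻³
  maraging steel: M = 0.717×10⁻³
  molybdenum: M = 0.665×10⁻³
Commercially pure titanium has the largest M.

commercially pure titanium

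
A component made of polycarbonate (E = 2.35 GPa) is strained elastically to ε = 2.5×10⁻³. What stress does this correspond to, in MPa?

σ = E·ε = 2350 MPa × 2.5×10⁻³ = 5.88 MPa.

5.88 MPa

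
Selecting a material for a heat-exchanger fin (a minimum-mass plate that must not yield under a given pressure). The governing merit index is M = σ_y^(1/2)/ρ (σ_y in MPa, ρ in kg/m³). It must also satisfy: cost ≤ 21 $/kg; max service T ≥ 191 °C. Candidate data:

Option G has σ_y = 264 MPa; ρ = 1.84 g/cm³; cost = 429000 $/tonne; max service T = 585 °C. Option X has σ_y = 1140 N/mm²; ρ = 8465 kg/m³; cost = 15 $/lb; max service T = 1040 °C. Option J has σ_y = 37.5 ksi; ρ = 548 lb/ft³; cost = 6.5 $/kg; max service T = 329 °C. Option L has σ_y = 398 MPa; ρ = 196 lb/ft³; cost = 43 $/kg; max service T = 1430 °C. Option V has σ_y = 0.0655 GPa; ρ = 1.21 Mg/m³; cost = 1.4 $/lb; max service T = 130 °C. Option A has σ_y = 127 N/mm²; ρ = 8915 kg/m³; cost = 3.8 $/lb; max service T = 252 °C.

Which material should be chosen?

Screen on constraints: cost ≤ 21 $/kg; max service T ≥ 191 °C. Survivors: option J, option A.
Convert each candidate to consistent units, then evaluate M:
  option J: σ_y = 258.6 MPa, ρ = 8778 kg/m³
  option A: σ_y = 127.0 MPa, ρ = 8915 kg/m³
  option J: M = 1.83×10⁻³
  option A: M = 1.26×10⁻³
Option J has the largest M.

option J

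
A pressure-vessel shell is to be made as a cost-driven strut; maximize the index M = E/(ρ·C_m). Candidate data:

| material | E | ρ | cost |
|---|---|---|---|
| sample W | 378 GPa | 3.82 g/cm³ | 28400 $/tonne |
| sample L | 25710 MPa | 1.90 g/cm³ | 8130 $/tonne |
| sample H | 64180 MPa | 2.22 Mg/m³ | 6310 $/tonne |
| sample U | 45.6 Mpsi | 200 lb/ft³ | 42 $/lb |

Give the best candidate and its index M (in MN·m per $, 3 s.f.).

Putting every candidate on a common basis:
  sample W: E = 378.0 GPa, ρ = 3820 kg/m³, cost = 28.40 $/kg
  sample L: E = 25.71 GPa, ρ = 1900 kg/m³, cost = 8.130 $/kg
  sample H: E = 64.18 GPa, ρ = 2220 kg/m³, cost = 6.310 $/kg
  sample U: E = 314.4 GPa, ρ = 3204 kg/m³, cost = 92.59 $/kg
  sample H: M = 4.58 MN·m per $
  sample W: M = 3.48 MN·m per $
  sample L: M = 1.66 MN·m per $
  sample U: M = 1.06 MN·m per $
Highest index: sample H.

sample H, M = 4.58 MN·m per $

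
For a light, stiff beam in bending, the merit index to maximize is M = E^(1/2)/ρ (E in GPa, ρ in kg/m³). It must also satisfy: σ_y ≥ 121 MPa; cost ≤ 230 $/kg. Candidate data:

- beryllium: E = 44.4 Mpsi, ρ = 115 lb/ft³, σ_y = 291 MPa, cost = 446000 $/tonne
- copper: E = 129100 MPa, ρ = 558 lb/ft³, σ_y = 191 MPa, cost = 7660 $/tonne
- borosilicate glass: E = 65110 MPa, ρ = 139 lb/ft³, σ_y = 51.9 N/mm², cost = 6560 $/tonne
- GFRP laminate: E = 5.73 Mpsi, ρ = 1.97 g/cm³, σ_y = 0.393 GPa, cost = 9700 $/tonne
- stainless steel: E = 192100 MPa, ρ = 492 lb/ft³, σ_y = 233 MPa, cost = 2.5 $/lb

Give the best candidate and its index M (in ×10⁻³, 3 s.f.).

GFRP laminate, M = 3.19×10⁻³

Screen on constraints: σ_y ≥ 121 MPa; cost ≤ 230 $/kg. Survivors: copper, GFRP laminate, stainless steel.
Convert each candidate to consistent units, then evaluate M:
  copper: E = 129.1 GPa, ρ = 8938 kg/m³
  GFRP laminate: E = 39.51 GPa, ρ = 1970 kg/m³
  stainless steel: E = 192.1 GPa, ρ = 7881 kg/m³
  GFRP laminate: M = 3.19×10⁻³
  stainless steel: M = 1.76×10⁻³
  copper: M = 1.27×10⁻³
GFRP laminate ranks first.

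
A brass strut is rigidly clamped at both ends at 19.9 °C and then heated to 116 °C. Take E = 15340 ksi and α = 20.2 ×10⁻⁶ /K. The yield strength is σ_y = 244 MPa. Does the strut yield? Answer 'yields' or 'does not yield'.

does not yield

E = 15340 ksi = 105.8 GPa.
ΔT = 96.10 K. Constrained thermal stress σ = E·α·ΔT = 105.8×10³ MPa × 20.2×10⁻⁶ × 96.10 = 205 MPa (compressive).
Compare to σ_y = 244 MPa: σ < σ_y, so it does not yield.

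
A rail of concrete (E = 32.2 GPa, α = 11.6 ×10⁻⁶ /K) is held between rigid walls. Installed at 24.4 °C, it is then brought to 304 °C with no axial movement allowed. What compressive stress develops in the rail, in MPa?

ΔT = 279.6 K. Constrained thermal stress σ = E·α·ΔT = 32.20×10³ MPa × 11.6×10⁻⁶ × 279.6 = 104 MPa (compressive).

104 MPa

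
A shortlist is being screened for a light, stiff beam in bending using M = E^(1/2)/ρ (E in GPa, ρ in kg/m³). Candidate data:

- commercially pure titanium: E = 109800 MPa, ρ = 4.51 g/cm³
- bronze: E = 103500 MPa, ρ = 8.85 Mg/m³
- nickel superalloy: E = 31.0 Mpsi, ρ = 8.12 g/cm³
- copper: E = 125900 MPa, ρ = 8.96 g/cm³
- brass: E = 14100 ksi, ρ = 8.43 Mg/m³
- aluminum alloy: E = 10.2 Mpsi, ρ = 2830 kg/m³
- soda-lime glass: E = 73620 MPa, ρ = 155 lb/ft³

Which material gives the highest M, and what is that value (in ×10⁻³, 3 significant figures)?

soda-lime glass, M = 3.46×10⁻³

Normalizing units and computing the index:
  commercially pure titanium: E = 109.8 GPa, ρ = 4510 kg/m³
  bronze: E = 103.5 GPa, ρ = 8850 kg/m³
  nickel superalloy: E = 213.7 GPa, ρ = 8120 kg/m³
  copper: E = 125.9 GPa, ρ = 8960 kg/m³
  brass: E = 97.22 GPa, ρ = 8430 kg/m³
  aluminum alloy: E = 70.33 GPa, ρ = 2830 kg/m³
  soda-lime glass: E = 73.62 GPa, ρ = 2483 kg/m³
  soda-lime glass: M = 3.46×10⁻³
  aluminum alloy: M = 2.96×10⁻³
  commercially pure titanium: M = 2.32×10⁻³
  nickel superalloy: M = 1.80×10⁻³
  copper: M = 1.25×10⁻³
  brass: M = 1.17×10⁻³
  bronze: M = 1.15×10⁻³
Soda-lime glass has the largest M.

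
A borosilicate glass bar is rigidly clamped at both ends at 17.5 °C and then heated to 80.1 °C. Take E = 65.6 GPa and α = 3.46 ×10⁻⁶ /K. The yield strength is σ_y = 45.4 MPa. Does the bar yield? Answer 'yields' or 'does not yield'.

ΔT = 62.60 K. Constrained thermal stress σ = E·α·ΔT = 65.60×10³ MPa × 3.46×10⁻⁶ × 62.60 = 14.2 MPa (compressive).
Compare to σ_y = 45.4 MPa: σ < σ_y, so it does not yield.

does not yield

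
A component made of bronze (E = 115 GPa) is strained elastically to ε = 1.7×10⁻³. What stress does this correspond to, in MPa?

196 MPa

σ = E·ε = 115000 MPa × 1.7×10⁻³ = 196 MPa.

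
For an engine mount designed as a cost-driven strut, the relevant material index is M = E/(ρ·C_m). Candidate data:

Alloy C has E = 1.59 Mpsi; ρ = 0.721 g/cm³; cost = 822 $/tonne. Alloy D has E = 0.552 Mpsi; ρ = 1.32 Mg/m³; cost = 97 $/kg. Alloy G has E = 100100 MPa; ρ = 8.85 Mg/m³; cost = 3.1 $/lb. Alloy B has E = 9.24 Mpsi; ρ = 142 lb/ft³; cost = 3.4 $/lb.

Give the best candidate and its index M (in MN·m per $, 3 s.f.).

alloy C, M = 18.5 MN·m per $

Putting every candidate on a common basis:
  alloy C: E = 10.96 GPa, ρ = 721.0 kg/m³, cost = 0.8220 $/kg
  alloy D: E = 3.806 GPa, ρ = 1320 kg/m³, cost = 97.00 $/kg
  alloy G: E = 100.1 GPa, ρ = 8850 kg/m³, cost = 6.834 $/kg
  alloy B: E = 63.71 GPa, ρ = 2275 kg/m³, cost = 7.496 $/kg
  alloy C: M = 18.5 MN·m per $
  alloy B: M = 3.74 MN·m per $
  alloy G: M = 1.66 MN·m per $
  alloy D: M = 0.0297 MN·m per $
Alloy C has the largest M.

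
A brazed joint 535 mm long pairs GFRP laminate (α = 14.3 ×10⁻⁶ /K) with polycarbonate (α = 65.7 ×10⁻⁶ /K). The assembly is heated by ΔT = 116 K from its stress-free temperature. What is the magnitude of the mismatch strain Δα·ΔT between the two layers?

Δα = |14.3 − 65.7|×10⁻⁶/K = 51.4×10⁻⁶/K.
Mismatch strain = Δα·ΔT = 51.4×10⁻⁶ × 116.0 = 5.96×10⁻³.

5.96×10⁻³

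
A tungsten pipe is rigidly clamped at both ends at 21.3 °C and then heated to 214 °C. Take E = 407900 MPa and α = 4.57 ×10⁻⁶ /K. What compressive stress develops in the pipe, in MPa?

E = 407900 MPa = 407.9 GPa.
ΔT = 192.7 K. Constrained thermal stress σ = E·α·ΔT = 407.9×10³ MPa × 4.57×10⁻⁶ × 192.7 = 359 MPa (compressive).

359 MPa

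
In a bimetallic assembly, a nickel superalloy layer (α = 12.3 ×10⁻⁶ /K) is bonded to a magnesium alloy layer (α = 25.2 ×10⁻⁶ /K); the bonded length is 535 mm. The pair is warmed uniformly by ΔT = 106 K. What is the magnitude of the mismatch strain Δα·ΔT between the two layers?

1.37×10⁻³

Δα = |12.3 − 25.2|×10⁻⁶/K = 12.9×10⁻⁶/K.
Mismatch strain = Δα·ΔT = 12.9×10⁻⁶ × 106.0 = 1.37×10⁻³.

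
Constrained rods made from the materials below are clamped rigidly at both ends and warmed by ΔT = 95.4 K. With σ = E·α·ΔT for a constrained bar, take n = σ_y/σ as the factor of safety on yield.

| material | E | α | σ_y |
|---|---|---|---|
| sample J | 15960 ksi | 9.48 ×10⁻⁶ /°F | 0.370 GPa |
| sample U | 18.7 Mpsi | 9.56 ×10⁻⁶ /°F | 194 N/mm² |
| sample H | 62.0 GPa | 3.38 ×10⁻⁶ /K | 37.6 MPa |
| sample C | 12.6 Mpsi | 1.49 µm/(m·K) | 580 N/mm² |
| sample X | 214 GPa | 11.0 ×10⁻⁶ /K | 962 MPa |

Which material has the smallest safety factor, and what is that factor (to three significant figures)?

With everything in SI (GPa, ×10⁻⁶/K, MPa):
  sample J: E = 110.0, α = 17.1, σ_y = 370.0 → σ = 179 MPa, n = 2.07
  sample U: E = 128.9, α = 17.2, σ_y = 194.0 → σ = 212 MPa, n = 0.917
  sample H: E = 62.00, α = 3.38, σ_y = 37.60 → σ = 20.0 MPa, n = 1.88
  sample C: E = 86.87, α = 1.49, σ_y = 580.0 → σ = 12.3 MPa, n = 47.0
  sample X: E = 214.0, α = 11.0, σ_y = 962.0 → σ = 225 MPa, n = 4.28
Smallest n: sample U with n = 0.917.

sample U, n = 0.917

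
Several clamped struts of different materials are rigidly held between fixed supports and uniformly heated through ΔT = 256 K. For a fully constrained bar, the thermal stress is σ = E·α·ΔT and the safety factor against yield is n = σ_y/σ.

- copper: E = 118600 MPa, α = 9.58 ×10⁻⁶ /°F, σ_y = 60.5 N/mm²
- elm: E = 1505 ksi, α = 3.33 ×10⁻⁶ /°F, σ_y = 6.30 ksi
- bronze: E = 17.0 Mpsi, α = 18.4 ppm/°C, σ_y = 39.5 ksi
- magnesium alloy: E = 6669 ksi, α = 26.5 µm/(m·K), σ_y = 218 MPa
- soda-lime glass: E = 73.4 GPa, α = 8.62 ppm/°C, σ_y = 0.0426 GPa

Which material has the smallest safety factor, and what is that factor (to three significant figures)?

In consistent units (E in GPa, α in ×10⁻⁶/K, σ_y in MPa):
  copper: E = 118.6, α = 17.2, σ_y = 60.50 → σ = 524 MPa, n = 0.116
  elm: E = 10.38, α = 5.99, σ_y = 43.44 → σ = 15.9 MPa, n = 2.73
  bronze: E = 117.2, α = 18.4, σ_y = 272.3 → σ = 552 MPa, n = 0.493
  magnesium alloy: E = 45.98, α = 26.5, σ_y = 218.0 → σ = 312 MPa, n = 0.699
  soda-lime glass: E = 73.40, α = 8.62, σ_y = 42.60 → σ = 162 MPa, n = 0.263
Copper has the lowest safety factor, n = 0.116.

copper, n = 0.116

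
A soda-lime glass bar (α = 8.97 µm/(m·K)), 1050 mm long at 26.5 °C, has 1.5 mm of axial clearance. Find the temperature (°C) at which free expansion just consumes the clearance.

186 °C

α·L₀·ΔT = 1.5 mm ⇒ ΔT = 1.5 / (8.97×10⁻⁶ × 1050.0) = 159.3 K.
T = 26.5 + 159.3 = 185.8 °C.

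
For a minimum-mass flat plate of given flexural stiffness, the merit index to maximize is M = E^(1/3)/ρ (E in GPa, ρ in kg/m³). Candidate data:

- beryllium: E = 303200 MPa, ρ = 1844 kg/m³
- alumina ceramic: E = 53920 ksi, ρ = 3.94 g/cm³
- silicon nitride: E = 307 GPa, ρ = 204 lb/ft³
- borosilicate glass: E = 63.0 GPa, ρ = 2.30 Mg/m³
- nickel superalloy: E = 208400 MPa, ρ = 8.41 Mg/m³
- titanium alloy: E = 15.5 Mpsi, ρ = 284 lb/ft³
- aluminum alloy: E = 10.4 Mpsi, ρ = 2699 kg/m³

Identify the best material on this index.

Putting every candidate on a common basis:
  beryllium: E = 303.2 GPa, ρ = 1844 kg/m³
  alumina ceramic: E = 371.8 GPa, ρ = 3940 kg/m³
  silicon nitride: E = 307.0 GPa, ρ = 3268 kg/m³
  borosilicate glass: E = 63.00 GPa, ρ = 2300 kg/m³
  nickel superalloy: E = 208.4 GPa, ρ = 8410 kg/m³
  titanium alloy: E = 106.9 GPa, ρ = 4549 kg/m³
  aluminum alloy: E = 71.71 GPa, ρ = 2699 kg/m³
  beryllium: M = 3.64×10⁻³
  silicon nitride: M = 2.06×10⁻³
  alumina ceramic: M = 1.82×10⁻³
  borosilicate glass: M = 1.73×10⁻³
  aluminum alloy: M = 1.54×10⁻³
  titanium alloy: M = 1.04×10⁻³
  nickel superalloy: M = 0.705×10⁻³
Beryllium has the largest M.

beryllium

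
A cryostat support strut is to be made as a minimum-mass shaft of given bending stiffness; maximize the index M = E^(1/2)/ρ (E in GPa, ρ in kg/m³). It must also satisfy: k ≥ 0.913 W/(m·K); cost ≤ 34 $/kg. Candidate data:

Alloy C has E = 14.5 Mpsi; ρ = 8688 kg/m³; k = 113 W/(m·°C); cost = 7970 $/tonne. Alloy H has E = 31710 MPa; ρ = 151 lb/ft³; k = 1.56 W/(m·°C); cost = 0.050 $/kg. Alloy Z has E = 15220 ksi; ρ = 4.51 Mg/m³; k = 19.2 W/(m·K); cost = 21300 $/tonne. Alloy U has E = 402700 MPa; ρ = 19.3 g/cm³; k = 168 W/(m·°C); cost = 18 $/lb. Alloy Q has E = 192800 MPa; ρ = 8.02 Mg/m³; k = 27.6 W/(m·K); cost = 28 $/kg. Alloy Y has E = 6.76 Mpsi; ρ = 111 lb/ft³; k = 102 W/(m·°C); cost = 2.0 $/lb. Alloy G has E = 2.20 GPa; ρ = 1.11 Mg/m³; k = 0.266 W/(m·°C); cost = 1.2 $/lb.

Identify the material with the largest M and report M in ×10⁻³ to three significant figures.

Screen on constraints: k ≥ 0.913 W/(m·K); cost ≤ 34 $/kg. Survivors: alloy C, alloy H, alloy Z, alloy Q, alloy Y.
Convert each candidate to consistent units, then evaluate M:
  alloy C: E = 99.97 GPa, ρ = 8688 kg/m³
  alloy H: E = 31.71 GPa, ρ = 2419 kg/m³
  alloy Z: E = 104.9 GPa, ρ = 4510 kg/m³
  alloy Q: E = 192.8 GPa, ρ = 8020 kg/m³
  alloy Y: E = 46.61 GPa, ρ = 1778 kg/m³
  alloy Y: M = 3.84×10⁻³
  alloy H: M = 2.33×10⁻³
  alloy Z: M = 2.27×10⁻³
  alloy Q: M = 1.73×10⁻³
  alloy C: M = 1.15×10⁻³
Highest index: alloy Y.

alloy Y, M = 3.84×10⁻³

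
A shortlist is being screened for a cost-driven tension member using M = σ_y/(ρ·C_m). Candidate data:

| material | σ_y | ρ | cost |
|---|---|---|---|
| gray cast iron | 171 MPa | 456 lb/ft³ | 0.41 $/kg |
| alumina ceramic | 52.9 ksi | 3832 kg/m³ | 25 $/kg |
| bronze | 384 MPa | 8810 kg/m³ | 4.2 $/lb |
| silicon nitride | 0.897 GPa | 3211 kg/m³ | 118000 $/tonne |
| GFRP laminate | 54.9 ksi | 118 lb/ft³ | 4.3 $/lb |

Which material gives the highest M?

gray cast iron

After converting to SI:
  gray cast iron: σ_y = 171.0 MPa, ρ = 7304 kg/m³, cost = 0.4100 $/kg
  alumina ceramic: σ_y = 364.7 MPa, ρ = 3832 kg/m³, cost = 25.00 $/kg
  bronze: σ_y = 384.0 MPa, ρ = 8810 kg/m³, cost = 9.259 $/kg
  silicon nitride: σ_y = 897.0 MPa, ρ = 3211 kg/m³, cost = 118.0 $/kg
  GFRP laminate: σ_y = 378.5 MPa, ρ = 1890 kg/m³, cost = 9.480 $/kg
  gray cast iron: M = 57.1 kN·m per $
  GFRP laminate: M = 21.1 kN·m per $
  bronze: M = 4.71 kN·m per $
  alumina ceramic: M = 3.81 kN·m per $
  silicon nitride: M = 2.37 kN·m per $
Gray cast iron has the largest M.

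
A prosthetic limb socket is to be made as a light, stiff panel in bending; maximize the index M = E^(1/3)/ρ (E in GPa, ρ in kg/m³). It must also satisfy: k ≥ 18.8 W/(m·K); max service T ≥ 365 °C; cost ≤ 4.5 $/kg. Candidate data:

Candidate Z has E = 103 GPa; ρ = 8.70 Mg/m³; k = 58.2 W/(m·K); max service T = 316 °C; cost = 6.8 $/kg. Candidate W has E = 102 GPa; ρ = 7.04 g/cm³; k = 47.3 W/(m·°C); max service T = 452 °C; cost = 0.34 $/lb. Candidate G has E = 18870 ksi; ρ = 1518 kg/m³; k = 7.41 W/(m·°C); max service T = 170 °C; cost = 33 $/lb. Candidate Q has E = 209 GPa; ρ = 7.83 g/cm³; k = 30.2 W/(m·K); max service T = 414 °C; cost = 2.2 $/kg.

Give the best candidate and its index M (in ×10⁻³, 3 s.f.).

Screen on constraints: k ≥ 18.8 W/(m·K); max service T ≥ 365 °C; cost ≤ 4.5 $/kg. Survivors: candidate W, candidate Q.
Convert each candidate to consistent units, then evaluate M:
  candidate W: E = 102.0 GPa, ρ = 7040 kg/m³
  candidate Q: E = 209.0 GPa, ρ = 7830 kg/m³
  candidate Q: M = 0.758×10⁻³
  candidate W: M = 0.664×10⁻³
Candidate Q has the largest M.

candidate Q, M = 0.758×10⁻³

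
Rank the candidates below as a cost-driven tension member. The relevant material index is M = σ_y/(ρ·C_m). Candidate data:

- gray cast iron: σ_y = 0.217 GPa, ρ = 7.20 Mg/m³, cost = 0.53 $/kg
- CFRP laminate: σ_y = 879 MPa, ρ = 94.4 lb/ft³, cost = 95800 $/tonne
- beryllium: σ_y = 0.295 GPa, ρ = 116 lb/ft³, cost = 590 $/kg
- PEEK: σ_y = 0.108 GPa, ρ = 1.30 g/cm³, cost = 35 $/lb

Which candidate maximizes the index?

Putting every candidate on a common basis:
  gray cast iron: σ_y = 217.0 MPa, ρ = 7200 kg/m³, cost = 0.5300 $/kg
  CFRP laminate: σ_y = 879.0 MPa, ρ = 1512 kg/m³, cost = 95.80 $/kg
  beryllium: σ_y = 295.0 MPa, ρ = 1858 kg/m³, cost = 590.0 $/kg
  PEEK: σ_y = 108.0 MPa, ρ = 1300 kg/m³, cost = 77.16 $/kg
  gray cast iron: M = 56.9 kN·m per $
  CFRP laminate: M = 6.07 kN·m per $
  PEEK: M = 1.08 kN·m per $
  beryllium: M = 0.269 kN·m per $
Gray cast iron has the largest M.

gray cast iron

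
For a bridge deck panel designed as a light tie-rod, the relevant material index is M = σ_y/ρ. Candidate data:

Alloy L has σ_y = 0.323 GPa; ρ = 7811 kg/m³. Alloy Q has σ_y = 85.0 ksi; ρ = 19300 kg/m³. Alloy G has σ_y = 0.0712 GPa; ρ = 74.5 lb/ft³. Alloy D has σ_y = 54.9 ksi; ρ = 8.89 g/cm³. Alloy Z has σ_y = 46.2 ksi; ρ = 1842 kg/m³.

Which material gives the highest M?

Putting every candidate on a common basis:
  alloy L: σ_y = 323.0 MPa, ρ = 7811 kg/m³
  alloy Q: σ_y = 586.1 MPa, ρ = 19300 kg/m³
  alloy G: σ_y = 71.20 MPa, ρ = 1193 kg/m³
  alloy D: σ_y = 378.5 MPa, ρ = 8890 kg/m³
  alloy Z: σ_y = 318.5 MPa, ρ = 1842 kg/m³
  alloy Z: M = 173 kN·m/kg
  alloy G: M = 59.7 kN·m/kg
  alloy D: M = 42.6 kN·m/kg
  alloy L: M = 41.4 kN·m/kg
  alloy Q: M = 30.4 kN·m/kg
Alloy Z ranks first.

alloy Z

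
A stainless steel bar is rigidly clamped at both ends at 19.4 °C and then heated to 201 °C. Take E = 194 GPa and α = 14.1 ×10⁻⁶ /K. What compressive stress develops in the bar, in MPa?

ΔT = 181.6 K. Constrained thermal stress σ = E·α·ΔT = 194.0×10³ MPa × 14.1×10⁻⁶ × 181.6 = 497 MPa (compressive).

497 MPa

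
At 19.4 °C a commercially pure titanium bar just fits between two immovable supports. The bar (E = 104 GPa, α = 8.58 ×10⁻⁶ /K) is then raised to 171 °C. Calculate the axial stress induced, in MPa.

ΔT = 151.6 K. Constrained thermal stress σ = E·α·ΔT = 104.0×10³ MPa × 8.58×10⁻⁶ × 151.6 = 135 MPa (compressive).

135 MPa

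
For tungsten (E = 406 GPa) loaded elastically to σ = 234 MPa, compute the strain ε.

5.76×10⁻⁴

ε = σ/E = 234 / 406000 = 5.76×10⁻⁴.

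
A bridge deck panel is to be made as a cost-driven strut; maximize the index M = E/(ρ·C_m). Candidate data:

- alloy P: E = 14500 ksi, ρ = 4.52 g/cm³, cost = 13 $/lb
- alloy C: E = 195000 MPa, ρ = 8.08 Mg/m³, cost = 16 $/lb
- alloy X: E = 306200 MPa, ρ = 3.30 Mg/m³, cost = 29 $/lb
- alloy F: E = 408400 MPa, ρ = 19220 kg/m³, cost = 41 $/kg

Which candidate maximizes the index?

After converting to SI:
  alloy P: E = 99.97 GPa, ρ = 4520 kg/m³, cost = 28.66 $/kg
  alloy C: E = 195.0 GPa, ρ = 8080 kg/m³, cost = 35.27 $/kg
  alloy X: E = 306.2 GPa, ρ = 3300 kg/m³, cost = 63.93 $/kg
  alloy F: E = 408.4 GPa, ρ = 19220 kg/m³, cost = 41.00 $/kg
  alloy X: M = 1.45 MN·m per $
  alloy P: M = 0.772 MN·m per $
  alloy C: M = 0.684 MN·m per $
  alloy F: M = 0.518 MN·m per $
Alloy X ranks first.

alloy X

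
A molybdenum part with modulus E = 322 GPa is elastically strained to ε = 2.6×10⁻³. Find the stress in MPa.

837 MPa

σ = E·ε = 322000 MPa × 2.6×10⁻³ = 837 MPa.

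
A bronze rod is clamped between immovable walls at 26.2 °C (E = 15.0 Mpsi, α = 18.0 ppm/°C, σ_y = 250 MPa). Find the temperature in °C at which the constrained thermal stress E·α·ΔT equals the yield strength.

E = 15.0 Mpsi = 103.4 GPa.
E·α·ΔT = 250.0 MPa ⇒ ΔT = 250.0 / (103.4×10³ × 18.0×10⁻⁶) = 134.3 K.
T = 26.2 + 134.3 = 160.5 °C.

160 °C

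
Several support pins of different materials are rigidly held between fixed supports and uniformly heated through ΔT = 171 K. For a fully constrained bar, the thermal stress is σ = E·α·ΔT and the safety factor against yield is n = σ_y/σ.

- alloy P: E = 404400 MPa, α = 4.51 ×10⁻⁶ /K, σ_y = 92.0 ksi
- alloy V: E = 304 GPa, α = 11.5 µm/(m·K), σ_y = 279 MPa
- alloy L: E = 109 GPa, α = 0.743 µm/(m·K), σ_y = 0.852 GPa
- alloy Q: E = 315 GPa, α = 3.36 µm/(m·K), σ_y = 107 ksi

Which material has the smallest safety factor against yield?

Converting E to GPa, α to ×10⁻⁶/K, σ_y to MPa, then σ and n for each:
  alloy P: E = 404.4, α = 4.51, σ_y = 634.3 → σ = 312 MPa, n = 2.03
  alloy V: E = 304.0, α = 11.5, σ_y = 279.0 → σ = 598 MPa, n = 0.467
  alloy L: E = 109.0, α = 0.743, σ_y = 852.0 → σ = 13.8 MPa, n = 61.5
  alloy Q: E = 315.0, α = 3.36, σ_y = 737.7 → σ = 181 MPa, n = 4.08
The minimum is alloy V at n = 0.467.

alloy V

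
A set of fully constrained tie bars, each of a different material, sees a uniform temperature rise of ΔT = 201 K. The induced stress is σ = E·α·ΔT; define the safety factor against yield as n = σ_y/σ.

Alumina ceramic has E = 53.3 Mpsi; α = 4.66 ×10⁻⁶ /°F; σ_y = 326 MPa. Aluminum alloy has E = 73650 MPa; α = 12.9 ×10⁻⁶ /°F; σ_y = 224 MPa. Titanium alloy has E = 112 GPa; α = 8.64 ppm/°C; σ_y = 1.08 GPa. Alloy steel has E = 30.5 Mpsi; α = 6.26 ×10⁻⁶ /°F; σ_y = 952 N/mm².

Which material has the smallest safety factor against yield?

alumina ceramic

Per material, after unit conversion:
  alumina ceramic: E = 367.5, α = 8.39, σ_y = 326.0 → σ = 620 MPa, n = 0.526
  aluminum alloy: E = 73.65, α = 23.2, σ_y = 224.0 → σ = 344 MPa, n = 0.652
  titanium alloy: E = 112.0, α = 8.64, σ_y = 1080 → σ = 195 MPa, n = 5.55
  alloy steel: E = 210.3, α = 11.3, σ_y = 952.0 → σ = 476 MPa, n = 2.00
Smallest n: alumina ceramic with n = 0.526.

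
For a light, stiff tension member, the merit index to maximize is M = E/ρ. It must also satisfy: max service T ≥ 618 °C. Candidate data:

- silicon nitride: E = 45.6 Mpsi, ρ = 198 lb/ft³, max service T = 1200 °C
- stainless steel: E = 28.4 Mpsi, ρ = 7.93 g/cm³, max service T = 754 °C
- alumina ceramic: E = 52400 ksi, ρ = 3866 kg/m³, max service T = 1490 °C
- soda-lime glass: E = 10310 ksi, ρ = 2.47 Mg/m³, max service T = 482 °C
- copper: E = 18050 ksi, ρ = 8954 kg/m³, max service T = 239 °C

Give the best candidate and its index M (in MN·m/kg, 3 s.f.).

silicon nitride, M = 99.1 MN·m/kg

Screen on constraints: max service T ≥ 618 °C. Survivors: silicon nitride, stainless steel, alumina ceramic.
Convert each candidate to consistent units, then evaluate M:
  silicon nitride: E = 314.4 GPa, ρ = 3172 kg/m³
  stainless steel: E = 195.8 GPa, ρ = 7930 kg/m³
  alumina ceramic: E = 361.3 GPa, ρ = 3866 kg/m³
  silicon nitride: M = 99.1 MN·m/kg
  alumina ceramic: M = 93.5 MN·m/kg
  stainless steel: M = 24.7 MN·m/kg
Highest index: silicon nitride.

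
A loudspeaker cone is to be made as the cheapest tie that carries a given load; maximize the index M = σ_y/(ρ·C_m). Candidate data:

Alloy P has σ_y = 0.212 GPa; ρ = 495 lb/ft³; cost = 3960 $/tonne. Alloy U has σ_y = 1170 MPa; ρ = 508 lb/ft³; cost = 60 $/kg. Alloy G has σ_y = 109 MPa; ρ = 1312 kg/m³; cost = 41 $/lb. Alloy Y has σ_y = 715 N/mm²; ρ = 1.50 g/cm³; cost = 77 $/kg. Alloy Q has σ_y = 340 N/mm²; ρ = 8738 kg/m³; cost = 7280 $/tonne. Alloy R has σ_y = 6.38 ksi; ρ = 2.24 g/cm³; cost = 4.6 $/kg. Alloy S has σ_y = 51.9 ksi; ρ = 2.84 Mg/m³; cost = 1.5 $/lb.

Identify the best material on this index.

alloy S

In SI units:
  alloy P: σ_y = 212.0 MPa, ρ = 7929 kg/m³, cost = 3.960 $/kg
  alloy U: σ_y = 1170 MPa, ρ = 8137 kg/m³, cost = 60.00 $/kg
  alloy G: σ_y = 109.0 MPa, ρ = 1312 kg/m³, cost = 90.39 $/kg
  alloy Y: σ_y = 715.0 MPa, ρ = 1500 kg/m³, cost = 77.00 $/kg
  alloy Q: σ_y = 340.0 MPa, ρ = 8738 kg/m³, cost = 7.280 $/kg
  alloy R: σ_y = 43.99 MPa, ρ = 2240 kg/m³, cost = 4.600 $/kg
  alloy S: σ_y = 357.8 MPa, ρ = 2840 kg/m³, cost = 3.307 $/kg
  alloy S: M = 38.1 kN·m per $
  alloy P: M = 6.75 kN·m per $
  alloy Y: M = 6.19 kN·m per $
  alloy Q: M = 5.34 kN·m per $
  alloy R: M = 4.27 kN·m per $
  alloy U: M = 2.40 kN·m per $
  alloy G: M = 0.919 kN·m per $
The maximum is for alloy S.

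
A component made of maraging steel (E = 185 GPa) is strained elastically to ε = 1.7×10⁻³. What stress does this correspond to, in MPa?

σ = E·ε = 185000 MPa × 1.7×10⁻³ = 314 MPa.

314 MPa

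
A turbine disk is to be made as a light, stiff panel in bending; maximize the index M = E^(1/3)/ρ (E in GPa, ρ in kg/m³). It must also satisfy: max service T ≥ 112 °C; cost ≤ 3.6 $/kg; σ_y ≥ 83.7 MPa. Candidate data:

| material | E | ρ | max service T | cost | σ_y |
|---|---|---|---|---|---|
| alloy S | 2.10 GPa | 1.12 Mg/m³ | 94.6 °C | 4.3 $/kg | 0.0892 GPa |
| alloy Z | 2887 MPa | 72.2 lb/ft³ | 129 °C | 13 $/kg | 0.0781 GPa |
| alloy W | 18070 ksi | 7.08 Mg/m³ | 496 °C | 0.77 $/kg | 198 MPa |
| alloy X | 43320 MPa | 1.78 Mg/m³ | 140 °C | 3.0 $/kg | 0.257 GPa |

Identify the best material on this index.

Screen on constraints: max service T ≥ 112 °C; cost ≤ 3.6 $/kg; σ_y ≥ 83.7 MPa. Survivors: alloy W, alloy X.
Normalizing units and computing the index:
  alloy W: E = 124.6 GPa, ρ = 7080 kg/m³
  alloy X: E = 43.32 GPa, ρ = 1780 kg/m³
  alloy X: M = 1.97×10⁻³
  alloy W: M = 0.705×10⁻³
The maximum is for alloy X.

alloy X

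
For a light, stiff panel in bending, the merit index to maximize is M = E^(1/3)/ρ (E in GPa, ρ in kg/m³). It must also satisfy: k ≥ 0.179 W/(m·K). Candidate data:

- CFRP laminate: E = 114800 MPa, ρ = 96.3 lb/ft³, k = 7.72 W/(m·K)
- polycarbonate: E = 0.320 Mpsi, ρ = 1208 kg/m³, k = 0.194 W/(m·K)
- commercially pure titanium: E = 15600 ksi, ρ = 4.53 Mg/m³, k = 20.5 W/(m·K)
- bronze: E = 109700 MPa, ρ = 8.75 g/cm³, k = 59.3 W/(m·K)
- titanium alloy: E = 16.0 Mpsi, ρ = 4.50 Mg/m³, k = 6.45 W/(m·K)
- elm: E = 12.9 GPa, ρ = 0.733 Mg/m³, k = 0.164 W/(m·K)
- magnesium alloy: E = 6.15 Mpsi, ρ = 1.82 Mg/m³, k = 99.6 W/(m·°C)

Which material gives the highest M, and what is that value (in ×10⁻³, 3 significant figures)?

CFRP laminate, M = 3.15×10⁻³

Screen on constraints: k ≥ 0.179 W/(m·K). Survivors: CFRP laminate, polycarbonate, commercially pure titanium, bronze, titanium alloy, magnesium alloy.
After converting to SI:
  CFRP laminate: E = 114.8 GPa, ρ = 1543 kg/m³
  polycarbonate: E = 2.206 GPa, ρ = 1208 kg/m³
  commercially pure titanium: E = 107.6 GPa, ρ = 4530 kg/m³
  bronze: E = 109.7 GPa, ρ = 8750 kg/m³
  titanium alloy: E = 110.3 GPa, ρ = 4500 kg/m³
  magnesium alloy: E = 42.40 GPa, ρ = 1820 kg/m³
  CFRP laminate: M = 3.15×10⁻³
  magnesium alloy: M = 1.92×10⁻³
  polycarbonate: M = 1.08×10⁻³
  titanium alloy: M = 1.07×10⁻³
  commercially pure titanium: M = 1.05×10⁻³
  bronze: M = 0.547×10⁻³
Highest index: CFRP laminate.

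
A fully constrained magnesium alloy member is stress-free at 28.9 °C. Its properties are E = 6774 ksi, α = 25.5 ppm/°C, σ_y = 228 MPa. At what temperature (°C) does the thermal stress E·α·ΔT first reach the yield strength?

220 °C

E = 6774 ksi = 46.71 GPa.
E·α·ΔT = 228.0 MPa ⇒ ΔT = 228.0 / (46.71×10³ × 25.5×10⁻⁶) = 191.4 K.
T = 28.9 + 191.4 = 220.3 °C.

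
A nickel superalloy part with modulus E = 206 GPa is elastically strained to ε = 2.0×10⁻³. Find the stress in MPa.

σ = E·ε = 206000 MPa × 2.0×10⁻³ = 412 MPa.

412 MPa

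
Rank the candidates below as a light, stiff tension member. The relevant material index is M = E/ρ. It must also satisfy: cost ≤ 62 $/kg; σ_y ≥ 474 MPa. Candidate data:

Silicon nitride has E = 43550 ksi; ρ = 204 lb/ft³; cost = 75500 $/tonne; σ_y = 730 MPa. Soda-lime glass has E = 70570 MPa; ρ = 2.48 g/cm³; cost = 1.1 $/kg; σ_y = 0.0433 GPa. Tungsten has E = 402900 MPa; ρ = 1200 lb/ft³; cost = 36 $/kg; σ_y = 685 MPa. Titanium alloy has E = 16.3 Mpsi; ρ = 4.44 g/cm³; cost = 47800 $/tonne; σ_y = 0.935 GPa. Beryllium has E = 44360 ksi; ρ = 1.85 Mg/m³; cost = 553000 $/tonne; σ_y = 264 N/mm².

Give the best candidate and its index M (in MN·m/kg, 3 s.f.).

titanium alloy, M = 25.3 MN·m/kg

Screen on constraints: cost ≤ 62 $/kg; σ_y ≥ 474 MPa. Survivors: tungsten, titanium alloy.
Putting every candidate on a common basis:
  tungsten: E = 402.9 GPa, ρ = 19220 kg/m³
  titanium alloy: E = 112.4 GPa, ρ = 4440 kg/m³
  titanium alloy: M = 25.3 MN·m/kg
  tungsten: M = 21.0 MN·m/kg
Highest index: titanium alloy.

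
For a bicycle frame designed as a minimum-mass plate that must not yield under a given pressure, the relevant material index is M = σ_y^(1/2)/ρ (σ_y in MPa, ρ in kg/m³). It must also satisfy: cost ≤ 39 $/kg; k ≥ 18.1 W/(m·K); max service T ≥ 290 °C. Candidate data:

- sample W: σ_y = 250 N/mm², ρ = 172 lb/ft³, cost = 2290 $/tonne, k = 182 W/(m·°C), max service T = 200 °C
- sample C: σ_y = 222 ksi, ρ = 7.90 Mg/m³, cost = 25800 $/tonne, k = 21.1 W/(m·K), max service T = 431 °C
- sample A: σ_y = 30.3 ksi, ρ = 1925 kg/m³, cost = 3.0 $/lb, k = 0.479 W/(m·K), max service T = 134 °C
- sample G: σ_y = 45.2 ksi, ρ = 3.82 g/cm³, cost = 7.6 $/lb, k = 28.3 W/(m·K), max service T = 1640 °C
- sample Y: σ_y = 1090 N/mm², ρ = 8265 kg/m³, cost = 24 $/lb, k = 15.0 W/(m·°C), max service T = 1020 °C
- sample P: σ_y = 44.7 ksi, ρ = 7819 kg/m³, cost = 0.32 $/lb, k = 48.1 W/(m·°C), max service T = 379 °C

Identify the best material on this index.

sample C

Screen on constraints: cost ≤ 39 $/kg; k ≥ 18.1 W/(m·K); max service T ≥ 290 °C. Survivors: sample C, sample G, sample P.
In SI units:
  sample C: σ_y = 1531 MPa, ρ = 7900 kg/m³
  sample G: σ_y = 311.6 MPa, ρ = 3820 kg/m³
  sample P: σ_y = 308.2 MPa, ρ = 7819 kg/m³
  sample C: M = 4.95×10⁻³
  sample G: M = 4.62×10⁻³
  sample P: M = 2.25×10⁻³
Highest index: sample C.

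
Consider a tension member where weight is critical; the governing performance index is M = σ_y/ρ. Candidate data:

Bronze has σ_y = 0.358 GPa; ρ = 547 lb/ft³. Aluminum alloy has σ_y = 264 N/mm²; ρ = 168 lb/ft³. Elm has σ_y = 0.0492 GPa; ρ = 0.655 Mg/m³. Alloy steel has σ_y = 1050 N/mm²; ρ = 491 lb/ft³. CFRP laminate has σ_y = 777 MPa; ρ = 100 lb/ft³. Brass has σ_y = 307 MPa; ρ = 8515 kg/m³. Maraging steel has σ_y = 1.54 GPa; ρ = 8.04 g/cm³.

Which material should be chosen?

CFRP laminate

After converting to SI:
  bronze: σ_y = 358.0 MPa, ρ = 8762 kg/m³
  aluminum alloy: σ_y = 264.0 MPa, ρ = 2691 kg/m³
  elm: σ_y = 49.20 MPa, ρ = 655.0 kg/m³
  alloy steel: σ_y = 1050 MPa, ρ = 7865 kg/m³
  CFRP laminate: σ_y = 777.0 MPa, ρ = 1602 kg/m³
  brass: σ_y = 307.0 MPa, ρ = 8515 kg/m³
  maraging steel: σ_y = 1540 MPa, ρ = 8040 kg/m³
  CFRP laminate: M = 485 kN·m/kg
  maraging steel: M = 192 kN·m/kg
  alloy steel: M = 134 kN·m/kg
  aluminum alloy: M = 98.1 kN·m/kg
  elm: M = 75.1 kN·m/kg
  bronze: M = 40.9 kN·m/kg
  brass: M = 36.1 kN·m/kg
The maximum is for CFRP laminate.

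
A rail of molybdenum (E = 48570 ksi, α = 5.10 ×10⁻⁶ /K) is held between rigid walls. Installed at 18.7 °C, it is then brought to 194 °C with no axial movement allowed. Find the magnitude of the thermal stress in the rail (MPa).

E = 48570 ksi = 334.9 GPa.
ΔT = 175.3 K. Constrained thermal stress σ = E·α·ΔT = 334.9×10³ MPa × 5.10×10⁻⁶ × 175.3 = 299 MPa (compressive).

299 MPa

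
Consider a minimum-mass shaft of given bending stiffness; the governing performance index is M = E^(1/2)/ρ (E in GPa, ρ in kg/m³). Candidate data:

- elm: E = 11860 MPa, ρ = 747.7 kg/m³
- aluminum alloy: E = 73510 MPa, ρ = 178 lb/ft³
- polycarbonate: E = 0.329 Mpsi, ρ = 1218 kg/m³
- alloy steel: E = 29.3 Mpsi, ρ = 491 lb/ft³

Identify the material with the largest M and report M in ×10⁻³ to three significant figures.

elm, M = 4.61×10⁻³

Putting every candidate on a common basis:
  elm: E = 11.86 GPa, ρ = 747.7 kg/m³
  aluminum alloy: E = 73.51 GPa, ρ = 2851 kg/m³
  polycarbonate: E = 2.268 GPa, ρ = 1218 kg/m³
  alloy steel: E = 202.0 GPa, ρ = 7865 kg/m³
  elm: M = 4.61×10⁻³
  aluminum alloy: M = 3.01×10⁻³
  alloy steel: M = 1.81×10⁻³
  polycarbonate: M = 1.24×10⁻³
The maximum is for elm.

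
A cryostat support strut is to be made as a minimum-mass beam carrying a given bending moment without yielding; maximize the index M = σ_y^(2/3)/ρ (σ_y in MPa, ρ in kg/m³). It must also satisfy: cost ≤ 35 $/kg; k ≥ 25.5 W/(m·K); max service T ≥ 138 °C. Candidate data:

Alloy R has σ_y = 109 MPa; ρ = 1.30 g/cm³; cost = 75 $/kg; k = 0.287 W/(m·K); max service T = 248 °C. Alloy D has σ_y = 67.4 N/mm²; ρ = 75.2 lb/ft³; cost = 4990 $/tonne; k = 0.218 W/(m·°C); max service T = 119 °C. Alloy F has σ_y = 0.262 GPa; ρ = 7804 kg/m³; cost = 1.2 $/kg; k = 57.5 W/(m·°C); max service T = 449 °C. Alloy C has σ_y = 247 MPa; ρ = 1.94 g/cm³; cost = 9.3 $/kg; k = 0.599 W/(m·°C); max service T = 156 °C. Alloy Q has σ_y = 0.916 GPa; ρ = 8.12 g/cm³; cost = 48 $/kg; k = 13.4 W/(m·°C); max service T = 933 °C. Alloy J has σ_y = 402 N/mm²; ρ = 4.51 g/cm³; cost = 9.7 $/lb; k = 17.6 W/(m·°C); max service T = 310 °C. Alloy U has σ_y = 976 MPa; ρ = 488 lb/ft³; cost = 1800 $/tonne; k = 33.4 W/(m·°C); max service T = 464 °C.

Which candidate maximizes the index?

Screen on constraints: cost ≤ 35 $/kg; k ≥ 25.5 W/(m·K); max service T ≥ 138 °C. Survivors: alloy F, alloy U.
After converting to SI:
  alloy F: σ_y = 262.0 MPa, ρ = 7804 kg/m³
  alloy U: σ_y = 976.0 MPa, ρ = 7817 kg/m³
  alloy U: M = 12.6×10⁻³
  alloy F: M = 5.25×10⁻³
Alloy U ranks first.

alloy U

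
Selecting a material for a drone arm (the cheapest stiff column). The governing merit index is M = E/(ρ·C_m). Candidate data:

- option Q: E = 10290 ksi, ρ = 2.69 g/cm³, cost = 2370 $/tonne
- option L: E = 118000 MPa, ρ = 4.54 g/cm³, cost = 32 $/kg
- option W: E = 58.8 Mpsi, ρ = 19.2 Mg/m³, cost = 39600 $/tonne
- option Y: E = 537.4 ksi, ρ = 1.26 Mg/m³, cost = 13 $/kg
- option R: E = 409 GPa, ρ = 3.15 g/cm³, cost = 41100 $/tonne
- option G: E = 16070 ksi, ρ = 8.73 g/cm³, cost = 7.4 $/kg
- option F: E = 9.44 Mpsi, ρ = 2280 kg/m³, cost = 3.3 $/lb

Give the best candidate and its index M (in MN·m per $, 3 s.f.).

option Q, M = 11.1 MN·m per $

After converting to SI:
  option Q: E = 70.95 GPa, ρ = 2690 kg/m³, cost = 2.370 $/kg
  option L: E = 118.0 GPa, ρ = 4540 kg/m³, cost = 32.00 $/kg
  option W: E = 405.4 GPa, ρ = 19200 kg/m³, cost = 39.60 $/kg
  option Y: E = 3.705 GPa, ρ = 1260 kg/m³, cost = 13.00 $/kg
  option R: E = 409.0 GPa, ρ = 3150 kg/m³, cost = 41.10 $/kg
  option G: E = 110.8 GPa, ρ = 8730 kg/m³, cost = 7.400 $/kg
  option F: E = 65.09 GPa, ρ = 2280 kg/m³, cost = 7.275 $/kg
  option Q: M = 11.1 MN·m per $
  option F: M = 3.92 MN·m per $
  option R: M = 3.16 MN·m per $
  option G: M = 1.72 MN·m per $
  option L: M = 0.812 MN·m per $
  option W: M = 0.533 MN·m per $
  option Y: M = 0.226 MN·m per $
Option Q has the largest M.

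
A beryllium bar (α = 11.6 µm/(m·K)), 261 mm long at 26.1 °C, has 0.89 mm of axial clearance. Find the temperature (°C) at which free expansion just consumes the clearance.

α·L₀·ΔT = 0.89 mm ⇒ ΔT = 0.89 / (11.6×10⁻⁶ × 261.0) = 294.0 K.
T = 26.1 + 294.0 = 320.1 °C.

320 °C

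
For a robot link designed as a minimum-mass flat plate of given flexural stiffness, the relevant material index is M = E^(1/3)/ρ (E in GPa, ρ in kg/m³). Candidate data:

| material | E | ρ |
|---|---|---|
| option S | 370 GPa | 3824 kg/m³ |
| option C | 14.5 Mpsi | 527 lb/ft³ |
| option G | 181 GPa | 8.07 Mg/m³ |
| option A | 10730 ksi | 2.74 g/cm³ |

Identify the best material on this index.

Putting every candidate on a common basis:
  option S: E = 370.0 GPa, ρ = 3824 kg/m³
  option C: E = 99.97 GPa, ρ = 8442 kg/m³
  option G: E = 181.0 GPa, ρ = 8070 kg/m³
  option A: E = 73.98 GPa, ρ = 2740 kg/m³
  option S: M = 1.88×10⁻³
  option A: M = 1.53×10⁻³
  option G: M = 0.701×10⁻³
  option C: M = 0.550×10⁻³
The maximum is for option S.

option S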